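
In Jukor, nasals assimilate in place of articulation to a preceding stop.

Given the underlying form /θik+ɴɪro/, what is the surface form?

The rule targets /ɴ/ (voiced uvular nasal), which sits after the trigger /k/ (velar).
Changing only its place to velar gives [ŋ] — the voiced velar nasal.

[θikŋɪro]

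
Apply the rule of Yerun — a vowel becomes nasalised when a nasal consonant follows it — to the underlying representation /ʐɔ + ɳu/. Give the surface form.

The vowel /ɔ/ is adjacent to the following nasal /ɳ/, so it acquires [+nasal] and surfaces as [ɔ̃].

[ʐɔ̃ɳu]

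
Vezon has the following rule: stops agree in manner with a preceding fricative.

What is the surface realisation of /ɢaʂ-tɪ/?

[ɢaʂsɪ]

/t/ is a voiceless alveolar stop. The preceding trigger /ʂ/ is a fricative, so /t/ must become a fricative as well.
Changing only its manner to fricative gives [s] — the voiceless alveolar fricative.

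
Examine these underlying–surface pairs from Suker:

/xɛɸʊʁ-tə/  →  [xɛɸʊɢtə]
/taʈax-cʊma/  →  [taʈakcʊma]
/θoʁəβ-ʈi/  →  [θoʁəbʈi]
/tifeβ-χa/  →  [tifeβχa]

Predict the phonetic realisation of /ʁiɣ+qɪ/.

[ʁigqɪ]

The data show regressive manner assimilation: /ʁ/ → [ɢ] before /t/; /x/ → [k] before /c/; /β/ → [b] before /ʈ/. In each pair only manner changes, matching the following consonant, while place and voice stay constant.
No alternation appears in [tifeβχa]: there the adjacent consonants already agree in manner (/β/ and /χ/ are both fricatives), so this form is consistent with the same rule.
/ɣ/ is a voiced velar fricative. The following trigger /q/ is a stop, so /ɣ/ must become a stop as well.
A voiced velar stop is [g], so the surface segment is [g].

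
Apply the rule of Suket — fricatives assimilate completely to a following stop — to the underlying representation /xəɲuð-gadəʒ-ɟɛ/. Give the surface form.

/ð/ is the segment targeted by the rule; it sits immediately before /g/, so it assimilates completely and surfaces as [g].
The same rule applies at the second boundary: /ʒ/ → [ɟ] next to /ɟ/.

[xəɲuggadəɟɟɛ]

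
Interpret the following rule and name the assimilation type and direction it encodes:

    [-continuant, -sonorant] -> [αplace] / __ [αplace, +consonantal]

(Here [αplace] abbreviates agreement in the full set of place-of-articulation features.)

The shared variable α links the value of the place features (abbreviated [place]) on the target to the same value on the neighbouring segment, so place is the feature that assimilates.
The conditioning segment sits to the right of the focus bar, meaning the trigger follows the segment that changes — regressive assimilation.

regressive place assimilation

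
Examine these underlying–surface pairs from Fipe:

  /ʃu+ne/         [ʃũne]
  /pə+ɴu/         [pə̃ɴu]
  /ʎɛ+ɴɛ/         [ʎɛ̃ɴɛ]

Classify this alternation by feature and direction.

regressive nasality assimilation (vowel nasalisation)

The vowel /u/ surfaces as nasalised [ũ] next to the following nasal /n/ — it has acquired the [+nasal] feature of its neighbour.
Likewise in the remaining data: /ə/ → [ə̃] before /ɴ/; /ɛ/ → [ɛ̃] before /ɴ/ — each time a vowel is nasalised next to a following nasal.
Because the conditioning nasal is to the right of the vowel that changes, the process is regressive (anticipatory).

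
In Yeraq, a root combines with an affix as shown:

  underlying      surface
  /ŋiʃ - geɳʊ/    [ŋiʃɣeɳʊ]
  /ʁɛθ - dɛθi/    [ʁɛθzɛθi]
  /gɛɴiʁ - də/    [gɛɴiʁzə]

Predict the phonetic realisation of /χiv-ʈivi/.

The data show progressive manner assimilation: /g/ → [ɣ] after /ʃ/; /d/ → [z] after /θ/; /d/ → [z] after /ʁ/. In each pair only manner changes, matching the preceding consonant, while place and voice stay constant.
The rule targets /ʈ/ (voiceless retroflex stop), which sits after the trigger /v/ (fricative).
A voiceless retroflex fricative is [ʂ], so the surface segment is [ʂ].

[χivʂivi]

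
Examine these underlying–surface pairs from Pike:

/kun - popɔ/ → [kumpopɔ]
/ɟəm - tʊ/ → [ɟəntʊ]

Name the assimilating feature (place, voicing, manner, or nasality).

place

Underlying /n/ is realised as [m] next to /p/; /p/ itself does not change.
/n/ is alveolar while /p/ is bilabial; the output [m] is bilabial, matching the trigger — so the feature that spreads is place.
The same holds elsewhere in the data: /m/ → [n] before /t/ (bilabial → alveolar, matching alveolar) — only place changes, and always toward the following segment.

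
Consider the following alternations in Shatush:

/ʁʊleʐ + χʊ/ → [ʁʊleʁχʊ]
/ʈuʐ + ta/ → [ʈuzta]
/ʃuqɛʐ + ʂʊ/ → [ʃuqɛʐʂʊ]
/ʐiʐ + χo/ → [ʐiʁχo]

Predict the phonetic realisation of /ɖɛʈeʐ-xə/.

The data show regressive place assimilation: /ʐ/ → [ʁ] before /χ/; /ʐ/ → [z] before /t/. In each pair only place changes, matching the following consonant, while manner and voice stay constant.
Nothing changes in [ʃuqɛʐʂʊ]: there the adjacent consonants already agree in place (/ʐ/ and /ʂ/ are both retroflex), so this form is consistent with the same rule.
/ʐ/ is a voiced retroflex fricative. The following trigger /x/ is velar, so /ʐ/ must become velar as well.
A voiced velar fricative is [ɣ], so the surface segment is [ɣ].

[ɖɛʈeɣxə]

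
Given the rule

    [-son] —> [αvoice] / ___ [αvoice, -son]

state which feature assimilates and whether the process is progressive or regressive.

The rule copies [voice] from the environment onto the target, so the assimilating feature is voicing.
Since the environment is written after the underscore, the trigger follows the target; the direction is regressive.

regressive voicing assimilation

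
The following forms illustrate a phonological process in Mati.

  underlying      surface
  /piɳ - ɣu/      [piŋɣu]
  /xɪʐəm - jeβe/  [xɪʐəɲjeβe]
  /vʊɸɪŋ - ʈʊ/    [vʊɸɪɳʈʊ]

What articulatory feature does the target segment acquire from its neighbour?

place

Underlying /ɳ/ is realised as [ŋ] next to /ɣ/; /ɣ/ itself does not change.
/ɳ/ is retroflex while /ɣ/ is velar; the output [ŋ] is velar, matching the trigger — so the feature that spreads is place.
The same holds elsewhere in the data: /m/ → [ɲ] before /j/ (bilabial → palatal, matching palatal); /ŋ/ → [ɳ] before /ʈ/ (velar → retroflex, matching retroflex) — only place changes, and always toward the following segment.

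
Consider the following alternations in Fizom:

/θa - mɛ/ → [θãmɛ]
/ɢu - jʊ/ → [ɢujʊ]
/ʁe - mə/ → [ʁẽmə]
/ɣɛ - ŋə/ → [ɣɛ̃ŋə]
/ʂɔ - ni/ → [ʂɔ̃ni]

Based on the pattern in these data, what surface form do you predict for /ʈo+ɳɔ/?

The data show regressive nasality assimilation (vowel nasalisation): /a/ → [ã] before /m/; /e/ → [ẽ] before /m/; /ɛ/ → [ɛ̃] before /ŋ/; /ɔ/ → [ɔ̃] before /n/ — a vowel is nasalised by an immediately following nasal consonant.
No change occurs in [ɢujʊ] because the vowel at the boundary is adjacent to an oral consonant, not a nasal (/u/ next to /j/).
The vowel /o/ is adjacent to the following nasal /ɳ/, so it acquires [+nasal] and surfaces as [õ].

[ʈõɳɔ]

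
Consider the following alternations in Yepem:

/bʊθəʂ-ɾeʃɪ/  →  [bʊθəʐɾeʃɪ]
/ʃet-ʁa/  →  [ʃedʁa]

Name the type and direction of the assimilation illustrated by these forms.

regressive voicing assimilation

The segment that alternates is /ʂ/, which surfaces as [ʐ] when adjacent to /ɾ/.
The change voiceless → voiced matches the voicing of the following /ɾ/, identifying this as voicing assimilation.
Place and manner are unchanged, so the assimilation is partial, not total.
The other alternating form patterns the same way: /t/ → [d] before /ʁ/ (voiceless → voiced, matching voiced) — only voicing changes, and always toward the following segment.
The trigger is the following segment, so the direction is regressive (anticipatory).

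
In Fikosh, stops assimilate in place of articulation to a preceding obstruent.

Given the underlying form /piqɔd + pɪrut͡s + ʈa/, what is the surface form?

/p/ is a voiceless bilabial stop. The preceding trigger /d/ is alveolar, so /p/ must become alveolar as well.
Changing only its place to alveolar gives [t] — the voiceless alveolar stop.
At the second juncture, /ʈ/ likewise becomes [t] adjacent to /t͡s/.

[piqɔdtɪrut͡sta]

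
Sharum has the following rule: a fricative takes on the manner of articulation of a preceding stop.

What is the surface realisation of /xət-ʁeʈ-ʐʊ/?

/ʁ/ is a voiced uvular fricative. The preceding trigger /t/ is a stop, so /ʁ/ must become a stop as well.
A voiced uvular stop is [ɢ], so the surface segment is [ɢ].
The same rule applies at the second boundary: /ʐ/ → [ɖ] next to /ʈ/.

[xətɢeʈɖʊ]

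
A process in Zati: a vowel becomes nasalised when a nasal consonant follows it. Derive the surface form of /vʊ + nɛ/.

[vʊ̃nɛ]

The vowel /ʊ/ is adjacent to the following nasal /n/, so it acquires [+nasal] and surfaces as [ʊ̃].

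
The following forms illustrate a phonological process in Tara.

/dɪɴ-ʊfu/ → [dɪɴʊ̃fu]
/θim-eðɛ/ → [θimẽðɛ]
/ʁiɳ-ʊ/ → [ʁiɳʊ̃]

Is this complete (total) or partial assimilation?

The vowel /ʊ/ surfaces as nasalised [ʊ̃] next to the preceding nasal /ɴ/ — it has acquired the [+nasal] feature of its neighbour.
Likewise in the remaining data: /e/ → [ẽ] after /m/; /ʊ/ → [ʊ̃] after /ɳ/ — each time a vowel is nasalised next to a preceding nasal.

partial assimilation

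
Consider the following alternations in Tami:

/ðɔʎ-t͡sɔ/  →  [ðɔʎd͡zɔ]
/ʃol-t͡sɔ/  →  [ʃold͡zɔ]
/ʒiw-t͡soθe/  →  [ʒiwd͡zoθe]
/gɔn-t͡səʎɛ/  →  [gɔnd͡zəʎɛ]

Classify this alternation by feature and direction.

Comparing underlying and surface forms, /t͡s/ → [d͡z] is the alternation; the neighbouring /ʎ/ is constant.
The change voiceless → voiced matches the voicing of the preceding /ʎ/, identifying this as voicing assimilation.
Place and manner are unchanged, so the assimilation is partial, not total.
The other alternating forms pattern the same way: /t͡s/ → [d͡z] after /l/ (voiceless → voiced, matching voiced); /t͡s/ → [d͡z] after /w/ (voiceless → voiced, matching voiced); /t͡s/ → [d͡z] after /n/ (voiceless → voiced, matching voiced) — only voicing changes, and always toward the preceding segment.
Since the segment that changes follows the conditioning segment, the assimilation is progressive.

progressive voicing assimilation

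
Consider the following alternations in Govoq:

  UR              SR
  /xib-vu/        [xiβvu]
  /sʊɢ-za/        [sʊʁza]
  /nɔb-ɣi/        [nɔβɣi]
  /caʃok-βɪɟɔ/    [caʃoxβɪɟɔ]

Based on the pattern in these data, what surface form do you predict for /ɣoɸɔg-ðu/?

[ɣoɸɔɣðu]

The data show regressive manner assimilation: /b/ → [β] before /v/; /ɢ/ → [ʁ] before /z/; /b/ → [β] before /ɣ/; /k/ → [x] before /β/. In each pair only manner changes, matching the following consonant, while place and voice stay constant.
/g/ is a voiced velar stop. The following trigger /ð/ is a fricative, so /g/ must become a fricative as well.
A voiced velar fricative is [ɣ], so the surface segment is [ɣ].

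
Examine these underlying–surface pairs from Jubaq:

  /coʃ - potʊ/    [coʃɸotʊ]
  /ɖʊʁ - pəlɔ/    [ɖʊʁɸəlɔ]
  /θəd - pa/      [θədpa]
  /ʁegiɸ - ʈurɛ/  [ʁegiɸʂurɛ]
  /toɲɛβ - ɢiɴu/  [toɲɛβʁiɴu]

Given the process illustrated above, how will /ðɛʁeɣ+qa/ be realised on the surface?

The data show progressive manner assimilation: /p/ → [ɸ] after /ʃ/; /p/ → [ɸ] after /ʁ/; /ʈ/ → [ʂ] after /ɸ/; /ɢ/ → [ʁ] after /β/. In each pair only manner changes, matching the preceding consonant, while place and voice stay constant.
No alternation appears in [θədpa]: there the adjacent consonants already agree in manner (/p/ and /d/ are both stops), so this form is consistent with the same rule.
The rule targets /q/ (voiceless uvular stop), which sits after the trigger /ɣ/ (fricative).
Changing only its manner to fricative gives [χ] — the voiceless uvular fricative.

[ðɛʁeɣχa]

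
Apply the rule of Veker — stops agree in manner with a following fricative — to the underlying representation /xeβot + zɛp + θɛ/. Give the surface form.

The rule targets /t/ (voiceless alveolar stop), which sits before the trigger /z/ (fricative).
The voiceless alveolar fricative is [s], so /t/ → [s].
The same rule applies at the second boundary: /p/ → [ɸ] next to /θ/.

[xeβoszɛɸθɛ]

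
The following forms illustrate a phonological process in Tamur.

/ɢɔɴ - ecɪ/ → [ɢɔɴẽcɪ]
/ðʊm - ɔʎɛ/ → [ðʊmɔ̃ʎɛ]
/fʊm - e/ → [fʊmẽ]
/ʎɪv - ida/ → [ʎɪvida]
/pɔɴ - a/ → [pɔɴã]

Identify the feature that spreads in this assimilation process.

The vowel /e/ surfaces as nasalised [ẽ] next to the preceding nasal /ɴ/ — it has acquired the [+nasal] feature of its neighbour.
The other forms show the same pattern: /ɔ/ → [ɔ̃] after /m/; /e/ → [ẽ] after /m/; /a/ → [ã] after /ɴ/ — each time a vowel is nasalised next to a preceding nasal.
No change occurs in [ʎɪvida] because the vowel at the boundary is adjacent to an oral consonant, not a nasal (/i/ next to /v/).

nasality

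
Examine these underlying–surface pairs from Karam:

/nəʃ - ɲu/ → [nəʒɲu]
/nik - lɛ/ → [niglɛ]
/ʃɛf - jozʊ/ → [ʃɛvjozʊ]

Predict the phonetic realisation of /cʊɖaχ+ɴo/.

The data show regressive voicing assimilation: /ʃ/ → [ʒ] before /ɲ/; /k/ → [g] before /l/; /f/ → [v] before /j/. In each pair only voicing changes, matching the following consonant, while place and manner stay constant.
The rule targets /χ/ (voiceless uvular fricative), which sits before the trigger /ɴ/ (voiced).
The voiced uvular fricative is [ʁ], so /χ/ → [ʁ].

[cʊɖaʁɴo]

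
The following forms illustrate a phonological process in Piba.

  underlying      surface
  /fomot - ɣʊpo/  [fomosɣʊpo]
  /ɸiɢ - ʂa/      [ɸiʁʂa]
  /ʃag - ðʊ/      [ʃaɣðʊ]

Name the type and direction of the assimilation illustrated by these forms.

regressive manner assimilation

Comparing underlying and surface forms, /t/ → [s] is the alternation; the neighbouring /ɣ/ is constant.
/t/ is a stop while /ɣ/ is a fricative; the output [s] is a fricative, matching the trigger — so the feature that spreads is manner.
Place and voice are unchanged, so the assimilation is partial, not total.
The other alternating forms pattern the same way: /ɢ/ → [ʁ] before /ʂ/ (stop → fricative, matching a fricative); /g/ → [ɣ] before /ð/ (stop → fricative, matching a fricative) — only manner changes, and always toward the following segment.
The trigger is the following segment, so the direction is regressive (anticipatory).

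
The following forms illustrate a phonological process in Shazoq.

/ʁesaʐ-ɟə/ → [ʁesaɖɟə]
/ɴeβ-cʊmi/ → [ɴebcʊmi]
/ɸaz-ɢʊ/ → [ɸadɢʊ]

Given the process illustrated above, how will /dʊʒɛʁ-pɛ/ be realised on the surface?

[dʊʒɛɢpɛ]

The data show regressive manner assimilation: /ʐ/ → [ɖ] before /ɟ/; /β/ → [b] before /c/; /z/ → [d] before /ɢ/. In each pair only manner changes, matching the following consonant, while place and voice stay constant.
The rule targets /ʁ/ (voiced uvular fricative), which sits before the trigger /p/ (stop).
A voiced uvular stop is [ɢ], so the surface segment is [ɢ].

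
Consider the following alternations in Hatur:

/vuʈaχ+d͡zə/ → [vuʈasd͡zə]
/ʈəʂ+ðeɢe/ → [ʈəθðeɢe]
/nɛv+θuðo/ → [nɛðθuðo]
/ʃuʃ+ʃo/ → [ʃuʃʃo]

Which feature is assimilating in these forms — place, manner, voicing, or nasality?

Underlying /χ/ is realised as [s] next to /d͡z/; /d͡z/ itself does not change.
The change uvular → alveolar matches the place of the following /d͡z/, identifying this as place assimilation.
The other alternating forms pattern the same way: /ʂ/ → [θ] before /ð/ (retroflex → dental, matching dental); /v/ → [ð] before /θ/ (labiodental → dental, matching dental) — only place changes, and always toward the following segment.
Nothing changes in [ʃuʃʃo]: there the adjacent consonants already agree in place (/ʃ/ and /ʃ/ are both postalveolar), so this form is consistent with the same rule.

place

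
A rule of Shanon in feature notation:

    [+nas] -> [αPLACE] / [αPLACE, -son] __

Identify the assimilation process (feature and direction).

The rule copies the place features (abbreviated [PLACE]) from the environment onto the target, so the assimilating feature is place.
The conditioning segment sits to the left of the focus bar, meaning the trigger precedes the segment that changes — progressive assimilation.

progressive place assimilation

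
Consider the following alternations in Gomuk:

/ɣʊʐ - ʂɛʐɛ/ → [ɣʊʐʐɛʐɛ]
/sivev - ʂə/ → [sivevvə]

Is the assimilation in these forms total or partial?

total assimilation

Comparing underlying and surface forms, /ʂ/ → [v] is the alternation; the neighbouring /v/ is constant.
The output [v] is identical to the trigger /v/ — every feature (place, manner, voicing) has been copied — so this is total assimilation.
The other form behaves the same way: /ʂ/ → [ʐ] after /ʐ/ — in each case the output is a copy of the preceding consonant.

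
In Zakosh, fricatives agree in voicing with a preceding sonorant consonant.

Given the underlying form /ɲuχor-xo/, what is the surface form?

[ɲuχorɣo]

The rule targets /x/ (voiceless velar fricative), which sits after the trigger /r/ (voiced).
Changing only its voicing to voiced gives [ɣ] — the voiced velar fricative.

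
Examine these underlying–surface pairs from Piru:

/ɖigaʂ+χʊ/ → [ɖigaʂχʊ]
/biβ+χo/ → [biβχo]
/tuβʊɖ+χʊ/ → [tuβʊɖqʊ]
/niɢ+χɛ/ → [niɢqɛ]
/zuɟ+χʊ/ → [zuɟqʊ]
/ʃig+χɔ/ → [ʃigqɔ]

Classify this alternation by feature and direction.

progressive manner assimilation

Underlying /χ/ is realised as [q] next to /ɖ/; /ɖ/ itself does not change.
/χ/ is a fricative while /ɖ/ is a stop; the output [q] is a stop, matching the trigger — so the feature that spreads is manner.
Place and voice are unchanged, so the assimilation is partial, not total.
The other alternating forms pattern the same way: /χ/ → [q] after /ɢ/ (fricative → stop, matching a stop); /χ/ → [q] after /ɟ/ (fricative → stop, matching a stop); /χ/ → [q] after /g/ (fricative → stop, matching a stop) — only manner changes, and always toward the preceding segment.
Nothing changes in [ɖigaʂχʊ], [biβχo]: there the adjacent consonants already agree in manner (/χ/ and /ʂ/ are both fricatives; /χ/ and /β/ are both fricatives), so these forms are consistent with the same rule.
Since the segment that changes follows the conditioning segment, the assimilation is progressive.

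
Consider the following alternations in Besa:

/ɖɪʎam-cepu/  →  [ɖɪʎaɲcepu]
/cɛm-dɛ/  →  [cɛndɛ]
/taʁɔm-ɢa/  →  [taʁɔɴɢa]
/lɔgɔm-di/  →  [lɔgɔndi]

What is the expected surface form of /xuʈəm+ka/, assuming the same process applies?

[xuʈəŋka]

The data show regressive place assimilation: /m/ → [ɲ] before /c/; /m/ → [n] before /d/; /m/ → [ɴ] before /ɢ/. In each pair only place changes, matching the following consonant, while manner and voice stay constant.
/m/ is a voiced bilabial nasal. The following trigger /k/ is velar, so /m/ must become velar as well.
Changing only its place to velar gives [ŋ] — the voiced velar nasal.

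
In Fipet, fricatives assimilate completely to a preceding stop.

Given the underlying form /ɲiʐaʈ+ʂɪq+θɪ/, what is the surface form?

/ʂ/ is the segment targeted by the rule; it sits immediately after /ʈ/, so it assimilates completely and surfaces as [ʈ].
The same rule applies at the second boundary: /θ/ → [q] next to /q/.

[ɲiʐaʈʈɪqqɪ]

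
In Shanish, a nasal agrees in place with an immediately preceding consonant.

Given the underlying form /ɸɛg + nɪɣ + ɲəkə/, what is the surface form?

The rule targets /n/ (voiced alveolar nasal), which sits after the trigger /g/ (velar).
The voiced velar nasal is [ŋ], so /n/ → [ŋ].
At the second juncture, /ɲ/ likewise becomes [ŋ] adjacent to /ɣ/.

[ɸɛgŋɪɣŋəkə]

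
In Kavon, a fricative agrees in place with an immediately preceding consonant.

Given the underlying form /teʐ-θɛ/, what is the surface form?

[teʐʂɛ]

/θ/ is a voiceless dental fricative. The preceding trigger /ʐ/ is retroflex, so /θ/ must become retroflex as well.
A voiceless retroflex fricative is [ʂ], so the surface segment is [ʂ].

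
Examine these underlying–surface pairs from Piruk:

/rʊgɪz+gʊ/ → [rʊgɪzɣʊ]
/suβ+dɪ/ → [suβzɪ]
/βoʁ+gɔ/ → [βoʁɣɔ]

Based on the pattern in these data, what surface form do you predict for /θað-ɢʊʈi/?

The data show progressive manner assimilation: /g/ → [ɣ] after /z/; /d/ → [z] after /β/; /g/ → [ɣ] after /ʁ/. In each pair only manner changes, matching the preceding consonant, while place and voice stay constant.
The rule targets /ɢ/ (voiced uvular stop), which sits after the trigger /ð/ (fricative).
Changing only its manner to fricative gives [ʁ] — the voiced uvular fricative.

[θaðʁʊʈi]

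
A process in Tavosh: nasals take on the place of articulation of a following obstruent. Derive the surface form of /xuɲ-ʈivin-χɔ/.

/ɲ/ is a voiced palatal nasal. The following trigger /ʈ/ is retroflex, so /ɲ/ must become retroflex as well.
The voiced retroflex nasal is [ɳ], so /ɲ/ → [ɳ].
The same rule applies at the second boundary: /n/ → [ɴ] next to /χ/.

[xuɳʈiviɴχɔ]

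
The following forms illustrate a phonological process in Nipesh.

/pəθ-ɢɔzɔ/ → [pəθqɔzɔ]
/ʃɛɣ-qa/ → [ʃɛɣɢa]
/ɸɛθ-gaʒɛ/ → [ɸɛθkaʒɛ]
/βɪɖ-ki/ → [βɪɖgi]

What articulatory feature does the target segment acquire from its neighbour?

voicing

Comparing underlying and surface forms, /ɢ/ → [q] is the alternation; the neighbouring /θ/ is constant.
The change voiced → voiceless matches the voicing of the preceding /θ/, identifying this as voicing assimilation.
The same holds elsewhere in the data: /q/ → [ɢ] after /ɣ/ (voiceless → voiced, matching voiced); /g/ → [k] after /θ/ (voiced → voiceless, matching voiceless); /k/ → [g] after /ɖ/ (voiceless → voiced, matching voiced) — only voicing changes, and always toward the preceding segment.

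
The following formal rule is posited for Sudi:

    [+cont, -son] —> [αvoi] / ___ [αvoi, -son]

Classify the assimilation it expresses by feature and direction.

The rule copies [voi] from the environment onto the target, so the assimilating feature is voicing.
Since the environment is written after the underscore, the trigger follows the target; the direction is regressive.

regressive voicing assimilation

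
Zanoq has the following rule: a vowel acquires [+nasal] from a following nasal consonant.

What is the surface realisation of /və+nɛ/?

[və̃nɛ]

/ə/ sits next to the nasal /n/ and is therefore nasalised to [ə̃].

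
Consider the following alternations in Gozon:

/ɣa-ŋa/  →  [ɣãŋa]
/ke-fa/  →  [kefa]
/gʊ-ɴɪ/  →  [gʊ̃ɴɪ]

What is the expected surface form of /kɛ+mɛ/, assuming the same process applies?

The data show regressive nasality assimilation (vowel nasalisation): /a/ → [ã] before /ŋ/; /ʊ/ → [ʊ̃] before /ɴ/ — a vowel is nasalised by an immediately following nasal consonant.
No change occurs in [kefa] because the vowel at the boundary is adjacent to an oral consonant, not a nasal (/e/ next to /f/).
/ɛ/ sits next to the nasal /m/ and is therefore nasalised to [ɛ̃].

[kɛ̃mɛ]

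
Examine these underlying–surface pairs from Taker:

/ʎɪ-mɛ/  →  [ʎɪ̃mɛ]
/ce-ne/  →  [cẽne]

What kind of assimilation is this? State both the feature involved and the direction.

The vowel /ɪ/ surfaces as nasalised [ɪ̃] next to the following nasal /m/ — it has acquired the [+nasal] feature of its neighbour.
The other form shows the same pattern: /e/ → [ẽ] before /n/ — each time a vowel is nasalised next to a following nasal.
Because the conditioning nasal is to the right of the vowel that changes, the process is regressive (anticipatory).

regressive nasality assimilation (vowel nasalisation)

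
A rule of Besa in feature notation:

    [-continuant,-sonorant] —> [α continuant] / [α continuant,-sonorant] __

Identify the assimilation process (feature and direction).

progressive manner assimilation

The shared variable α links the value of [continuant] on the target to that of the neighbouring obstruent. [continuant] distinguishes stops from fricatives — a manner-of-articulation feature — so this is manner assimilation.
Since the environment is written before the underscore, the trigger precedes the target; the direction is progressive.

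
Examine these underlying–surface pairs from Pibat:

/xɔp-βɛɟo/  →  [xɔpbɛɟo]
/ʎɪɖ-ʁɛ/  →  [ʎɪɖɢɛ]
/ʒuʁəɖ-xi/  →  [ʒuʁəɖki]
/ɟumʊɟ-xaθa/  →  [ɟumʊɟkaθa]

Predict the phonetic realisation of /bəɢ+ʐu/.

The data show progressive manner assimilation: /β/ → [b] after /p/; /ʁ/ → [ɢ] after /ɖ/; /x/ → [k] after /ɖ/; /x/ → [k] after /ɟ/. In each pair only manner changes, matching the preceding consonant, while place and voice stay constant.
The rule targets /ʐ/ (voiced retroflex fricative), which sits after the trigger /ɢ/ (stop).
Changing only its manner to stop gives [ɖ] — the voiced retroflex stop.

[bəɢɖu]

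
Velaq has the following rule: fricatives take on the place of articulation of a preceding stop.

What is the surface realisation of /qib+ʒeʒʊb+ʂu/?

[qibβeʒʊbɸu]

The rule targets /ʒ/ (voiced postalveolar fricative), which sits after the trigger /b/ (bilabial).
The voiced bilabial fricative is [β], so /ʒ/ → [β].
The same rule applies at the second boundary: /ʂ/ → [ɸ] next to /b/.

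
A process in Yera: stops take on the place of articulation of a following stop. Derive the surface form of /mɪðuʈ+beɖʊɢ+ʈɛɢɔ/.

[mɪðupbeɖʊɖʈɛɢɔ]

The rule targets /ʈ/ (voiceless retroflex stop), which sits before the trigger /b/ (bilabial).
Changing only its place to bilabial gives [p] — the voiceless bilabial stop.
At the second juncture, /ɢ/ likewise becomes [ɖ] adjacent to /ʈ/.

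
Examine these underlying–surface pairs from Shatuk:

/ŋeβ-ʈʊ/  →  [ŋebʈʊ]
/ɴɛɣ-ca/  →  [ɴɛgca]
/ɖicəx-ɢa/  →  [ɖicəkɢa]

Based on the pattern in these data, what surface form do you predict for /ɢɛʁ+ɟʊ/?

[ɢɛɢɟʊ]

The data show regressive manner assimilation: /β/ → [b] before /ʈ/; /ɣ/ → [g] before /c/; /x/ → [k] before /ɢ/. In each pair only manner changes, matching the following consonant, while place and voice stay constant.
The rule targets /ʁ/ (voiced uvular fricative), which sits before the trigger /ɟ/ (stop).
The voiced uvular stop is [ɢ], so /ʁ/ → [ɢ].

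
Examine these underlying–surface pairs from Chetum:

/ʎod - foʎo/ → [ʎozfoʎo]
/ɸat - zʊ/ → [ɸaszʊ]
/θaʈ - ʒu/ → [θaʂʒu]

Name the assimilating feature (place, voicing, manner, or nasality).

Comparing underlying and surface forms, /d/ → [z] is the alternation; the neighbouring /f/ is constant.
The change stop → fricative matches the manner of the following /f/, identifying this as manner assimilation.
Checking the remaining alternations: /t/ → [s] before /z/ (stop → fricative, matching a fricative); /ʈ/ → [ʂ] before /ʒ/ (stop → fricative, matching a fricative) — only manner changes, and always toward the following segment.

manner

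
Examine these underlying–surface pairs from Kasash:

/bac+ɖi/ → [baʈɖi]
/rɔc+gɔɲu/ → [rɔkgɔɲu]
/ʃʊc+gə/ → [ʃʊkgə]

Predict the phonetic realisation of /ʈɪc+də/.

[ʈɪtdə]

The data show regressive place assimilation: /c/ → [ʈ] before /ɖ/; /c/ → [k] before /g/. In each pair only place changes, matching the following consonant, while manner and voice stay constant.
The rule targets /c/ (voiceless palatal stop), which sits before the trigger /d/ (alveolar).
A voiceless alveolar stop is [t], so the surface segment is [t].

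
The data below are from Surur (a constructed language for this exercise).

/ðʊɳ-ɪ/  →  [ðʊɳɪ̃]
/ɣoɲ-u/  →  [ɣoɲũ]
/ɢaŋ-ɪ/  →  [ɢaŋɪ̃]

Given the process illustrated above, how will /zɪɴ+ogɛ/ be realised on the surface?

[zɪɴõgɛ]

The data show progressive nasality assimilation (vowel nasalisation): /ɪ/ → [ɪ̃] after /ɳ/; /u/ → [ũ] after /ɲ/; /ɪ/ → [ɪ̃] after /ŋ/ — a vowel is nasalised by an immediately preceding nasal consonant.
/o/ sits next to the nasal /ɴ/ and is therefore nasalised to [õ].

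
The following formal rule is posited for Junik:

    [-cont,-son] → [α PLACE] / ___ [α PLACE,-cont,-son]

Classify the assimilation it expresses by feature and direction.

regressive place assimilation

The shared variable α links the value of the place features (abbreviated [PLACE]) on the target to the same value on the neighbouring segment, so place is the feature that assimilates.
Since the environment is written after the underscore, the trigger follows the target; the direction is regressive.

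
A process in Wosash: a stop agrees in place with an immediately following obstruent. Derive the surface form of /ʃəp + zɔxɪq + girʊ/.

[ʃətzɔxɪkgirʊ]

The rule targets /p/ (voiceless bilabial stop), which sits before the trigger /z/ (alveolar).
A voiceless alveolar stop is [t], so the surface segment is [t].
At the second juncture, /q/ likewise becomes [k] adjacent to /g/.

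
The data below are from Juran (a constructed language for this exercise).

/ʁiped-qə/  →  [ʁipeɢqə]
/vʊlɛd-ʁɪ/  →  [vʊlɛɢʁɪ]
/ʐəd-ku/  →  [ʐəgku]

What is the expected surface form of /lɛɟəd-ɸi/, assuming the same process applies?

The data show regressive place assimilation: /d/ → [ɢ] before /q/; /d/ → [ɢ] before /ʁ/; /d/ → [g] before /k/. In each pair only place changes, matching the following consonant, while manner and voice stay constant.
The rule targets /d/ (voiced alveolar stop), which sits before the trigger /ɸ/ (bilabial).
Changing only its place to bilabial gives [b] — the voiced bilabial stop.

[lɛɟəbɸi]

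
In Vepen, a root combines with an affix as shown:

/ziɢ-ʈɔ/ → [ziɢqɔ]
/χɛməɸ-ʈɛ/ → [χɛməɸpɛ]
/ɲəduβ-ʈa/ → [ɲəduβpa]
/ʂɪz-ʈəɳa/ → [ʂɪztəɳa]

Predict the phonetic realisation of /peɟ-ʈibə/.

[peɟcibə]

The data show progressive place assimilation: /ʈ/ → [q] after /ɢ/; /ʈ/ → [p] after /ɸ/; /ʈ/ → [p] after /β/; /ʈ/ → [t] after /z/. In each pair only place changes, matching the preceding consonant, while manner and voice stay constant.
/ʈ/ is a voiceless retroflex stop. The preceding trigger /ɟ/ is palatal, so /ʈ/ must become palatal as well.
The voiceless palatal stop is [c], so /ʈ/ → [c].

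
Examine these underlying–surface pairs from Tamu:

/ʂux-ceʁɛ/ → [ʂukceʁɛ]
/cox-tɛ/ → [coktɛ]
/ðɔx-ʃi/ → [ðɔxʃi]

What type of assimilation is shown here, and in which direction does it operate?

regressive manner assimilation

Comparing underlying and surface forms, /x/ → [k] is the alternation; the neighbouring /c/ is constant.
/x/ is a fricative while /c/ is a stop; the output [k] is a stop, matching the trigger — so the feature that spreads is manner.
Place and voice are unchanged, so the assimilation is partial, not total.
The other alternating form patterns the same way: /x/ → [k] before /t/ (fricative → stop, matching a stop) — only manner changes, and always toward the following segment.
No alternation appears in [ðɔxʃi]: there the adjacent consonants already agree in manner (/x/ and /ʃ/ are both fricatives), so this form is consistent with the same rule.
The trigger is the following segment, so the direction is regressive (anticipatory).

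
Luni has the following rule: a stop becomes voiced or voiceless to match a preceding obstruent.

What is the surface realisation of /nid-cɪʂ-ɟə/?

The rule targets /c/ (voiceless palatal stop), which sits after the trigger /d/ (voiced).
Changing only its voicing to voiced gives [ɟ] — the voiced palatal stop.
The same rule applies at the second boundary: /ɟ/ → [c] next to /ʂ/.

[nidɟɪʂcə]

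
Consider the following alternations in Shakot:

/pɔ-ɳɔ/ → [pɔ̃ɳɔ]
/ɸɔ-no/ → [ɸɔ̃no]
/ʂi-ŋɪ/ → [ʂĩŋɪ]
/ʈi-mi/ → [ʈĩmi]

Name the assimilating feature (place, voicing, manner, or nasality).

nasality

The vowel /ɔ/ surfaces as nasalised [ɔ̃] next to the following nasal /ɳ/ — it has acquired the [+nasal] feature of its neighbour.
The other forms show the same pattern: /ɔ/ → [ɔ̃] before /n/; /i/ → [ĩ] before /ŋ/; /i/ → [ĩ] before /m/ — each time a vowel is nasalised next to a following nasal.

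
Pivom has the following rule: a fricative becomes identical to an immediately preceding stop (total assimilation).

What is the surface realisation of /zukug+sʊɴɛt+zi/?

/s/ is the segment targeted by the rule; it sits immediately after /g/, so it assimilates completely and surfaces as [g].
The same rule applies at the second boundary: /z/ → [t] next to /t/.

[zukuggʊɴɛtti]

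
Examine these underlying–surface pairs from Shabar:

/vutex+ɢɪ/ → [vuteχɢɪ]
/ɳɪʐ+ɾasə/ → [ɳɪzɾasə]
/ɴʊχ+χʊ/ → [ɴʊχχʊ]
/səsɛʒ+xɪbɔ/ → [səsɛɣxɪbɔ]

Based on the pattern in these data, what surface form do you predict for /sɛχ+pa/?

[sɛɸpa]

The data show regressive place assimilation: /x/ → [χ] before /ɢ/; /ʐ/ → [z] before /ɾ/; /ʒ/ → [ɣ] before /x/. In each pair only place changes, matching the following consonant, while manner and voice stay constant.
Nothing changes in [ɴʊχχʊ]: there the adjacent consonants already agree in place (/χ/ and /χ/ are both uvular), so this form is consistent with the same rule.
The rule targets /χ/ (voiceless uvular fricative), which sits before the trigger /p/ (bilabial).
The voiceless bilabial fricative is [ɸ], so /χ/ → [ɸ].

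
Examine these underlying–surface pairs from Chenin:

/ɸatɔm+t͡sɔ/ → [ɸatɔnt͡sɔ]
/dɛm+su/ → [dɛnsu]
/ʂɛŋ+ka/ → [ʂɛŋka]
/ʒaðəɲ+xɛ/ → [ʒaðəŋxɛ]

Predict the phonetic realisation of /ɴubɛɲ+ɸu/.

[ɴubɛmɸu]

The data show regressive place assimilation: /m/ → [n] before /t͡s/; /m/ → [n] before /s/; /ɲ/ → [ŋ] before /x/. In each pair only place changes, matching the following consonant, while manner and voice stay constant.
Nothing changes in [ʂɛŋka]: there the adjacent consonants already agree in place (/ŋ/ and /k/ are both velar), so this form is consistent with the same rule.
/ɲ/ is a voiced palatal nasal. The following trigger /ɸ/ is bilabial, so /ɲ/ must become bilabial as well.
A voiced bilabial nasal is [m], so the surface segment is [m].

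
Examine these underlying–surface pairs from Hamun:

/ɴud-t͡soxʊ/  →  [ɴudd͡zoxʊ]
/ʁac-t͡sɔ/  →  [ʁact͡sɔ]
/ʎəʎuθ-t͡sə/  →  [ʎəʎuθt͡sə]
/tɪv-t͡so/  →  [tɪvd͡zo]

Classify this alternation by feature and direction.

Underlying /t͡s/ is realised as [d͡z] next to /d/; /d/ itself does not change.
/t͡s/ is voiceless while /d/ is voiced; the output [d͡z] is voiced, matching the trigger — so the feature that spreads is voicing.
Place and manner are unchanged, so the assimilation is partial, not total.
The other alternating form patterns the same way: /t͡s/ → [d͡z] after /v/ (voiceless → voiced, matching voiced) — only voicing changes, and always toward the preceding segment.
No alternation appears in [ʁact͡sɔ], [ʎəʎuθt͡sə]: there the adjacent consonants already agree in voicing (/t͡s/ and /c/ are both voiceless; /t͡s/ and /θ/ are both voiceless), so these forms are consistent with the same rule.
The trigger is the preceding segment, so the direction is progressive (perseverative).

progressive voicing assimilation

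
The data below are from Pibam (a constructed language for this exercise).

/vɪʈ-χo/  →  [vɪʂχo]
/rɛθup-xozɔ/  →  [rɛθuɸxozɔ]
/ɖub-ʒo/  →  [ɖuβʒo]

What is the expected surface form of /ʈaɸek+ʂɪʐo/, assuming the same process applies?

[ʈaɸexʂɪʐo]

The data show regressive manner assimilation: /ʈ/ → [ʂ] before /χ/; /p/ → [ɸ] before /x/; /b/ → [β] before /ʒ/. In each pair only manner changes, matching the following consonant, while place and voice stay constant.
/k/ is a voiceless velar stop. The following trigger /ʂ/ is a fricative, so /k/ must become a fricative as well.
Changing only its manner to fricative gives [x] — the voiceless velar fricative.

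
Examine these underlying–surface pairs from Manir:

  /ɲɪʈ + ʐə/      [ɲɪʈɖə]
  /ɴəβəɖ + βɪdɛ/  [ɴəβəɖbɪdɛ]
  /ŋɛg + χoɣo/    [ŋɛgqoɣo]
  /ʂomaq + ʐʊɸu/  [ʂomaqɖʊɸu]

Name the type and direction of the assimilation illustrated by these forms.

progressive manner assimilation

The segment that alternates is /ʐ/, which surfaces as [ɖ] when adjacent to /ʈ/.
The change fricative → stop matches the manner of the preceding /ʈ/, identifying this as manner assimilation.
Place and voice are unchanged, so the assimilation is partial, not total.
The same holds elsewhere in the data: /β/ → [b] after /ɖ/ (fricative → stop, matching a stop); /χ/ → [q] after /g/ (fricative → stop, matching a stop); /ʐ/ → [ɖ] after /q/ (fricative → stop, matching a stop) — only manner changes, and always toward the preceding segment.
The trigger is the preceding segment, so the direction is progressive (perseverative).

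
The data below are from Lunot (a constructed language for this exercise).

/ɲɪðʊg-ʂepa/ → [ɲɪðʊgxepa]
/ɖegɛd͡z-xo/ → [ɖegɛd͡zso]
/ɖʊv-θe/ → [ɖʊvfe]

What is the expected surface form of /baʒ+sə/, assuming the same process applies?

[baʒʃə]

The data show progressive place assimilation: /ʂ/ → [x] after /g/; /x/ → [s] after /d͡z/; /θ/ → [f] after /v/. In each pair only place changes, matching the preceding consonant, while manner and voice stay constant.
The rule targets /s/ (voiceless alveolar fricative), which sits after the trigger /ʒ/ (postalveolar).
The voiceless postalveolar fricative is [ʃ], so /s/ → [ʃ].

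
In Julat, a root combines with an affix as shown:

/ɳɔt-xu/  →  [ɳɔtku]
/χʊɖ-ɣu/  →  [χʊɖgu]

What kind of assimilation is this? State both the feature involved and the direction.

Comparing underlying and surface forms, /x/ → [k] is the alternation; the neighbouring /t/ is constant.
/x/ is a fricative while /t/ is a stop; the output [k] is a stop, matching the trigger — so the feature that spreads is manner.
Place and voice are unchanged, so the assimilation is partial, not total.
The other alternating form patterns the same way: /ɣ/ → [g] after /ɖ/ (fricative → stop, matching a stop) — only manner changes, and always toward the preceding segment.
The trigger is the preceding segment, so the direction is progressive (perseverative).

progressive manner assimilation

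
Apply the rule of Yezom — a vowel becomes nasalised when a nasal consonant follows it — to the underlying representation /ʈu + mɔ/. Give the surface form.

[ʈũmɔ]

/u/ sits next to the nasal /m/ and is therefore nasalised to [ũ].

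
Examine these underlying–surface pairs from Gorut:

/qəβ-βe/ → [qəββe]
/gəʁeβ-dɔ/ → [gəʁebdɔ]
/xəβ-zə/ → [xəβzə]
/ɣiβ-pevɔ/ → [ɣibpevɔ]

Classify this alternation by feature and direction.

regressive manner assimilation

Underlying /β/ is realised as [b] next to /d/; /d/ itself does not change.
The change fricative → stop matches the manner of the following /d/, identifying this as manner assimilation.
Place and voice are unchanged, so the assimilation is partial, not total.
The other alternating form patterns the same way: /β/ → [b] before /p/ (fricative → stop, matching a stop) — only manner changes, and always toward the following segment.
Nothing changes in [qəββe], [xəβzə]: there the adjacent consonants already agree in manner (/β/ and /β/ are both fricatives; /β/ and /z/ are both fricatives), so these forms are consistent with the same rule.
The trigger is the following segment, so the direction is regressive (anticipatory).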